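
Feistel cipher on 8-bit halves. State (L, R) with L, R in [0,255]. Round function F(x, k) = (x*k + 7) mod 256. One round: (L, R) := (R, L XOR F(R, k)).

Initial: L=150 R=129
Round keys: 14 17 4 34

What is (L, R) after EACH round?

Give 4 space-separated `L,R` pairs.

Round 1 (k=14): L=129 R=131
Round 2 (k=17): L=131 R=59
Round 3 (k=4): L=59 R=112
Round 4 (k=34): L=112 R=220

Answer: 129,131 131,59 59,112 112,220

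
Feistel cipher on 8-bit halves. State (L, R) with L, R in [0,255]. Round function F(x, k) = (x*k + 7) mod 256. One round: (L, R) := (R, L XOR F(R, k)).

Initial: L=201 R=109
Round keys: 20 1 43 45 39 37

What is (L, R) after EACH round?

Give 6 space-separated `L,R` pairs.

Answer: 109,66 66,36 36,81 81,96 96,246 246,245

Derivation:
Round 1 (k=20): L=109 R=66
Round 2 (k=1): L=66 R=36
Round 3 (k=43): L=36 R=81
Round 4 (k=45): L=81 R=96
Round 5 (k=39): L=96 R=246
Round 6 (k=37): L=246 R=245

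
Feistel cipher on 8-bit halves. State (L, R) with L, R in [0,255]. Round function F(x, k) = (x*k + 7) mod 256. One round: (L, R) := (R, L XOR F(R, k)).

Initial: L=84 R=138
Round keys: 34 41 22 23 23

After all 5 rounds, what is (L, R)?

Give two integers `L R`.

Answer: 19 44

Derivation:
Round 1 (k=34): L=138 R=15
Round 2 (k=41): L=15 R=228
Round 3 (k=22): L=228 R=144
Round 4 (k=23): L=144 R=19
Round 5 (k=23): L=19 R=44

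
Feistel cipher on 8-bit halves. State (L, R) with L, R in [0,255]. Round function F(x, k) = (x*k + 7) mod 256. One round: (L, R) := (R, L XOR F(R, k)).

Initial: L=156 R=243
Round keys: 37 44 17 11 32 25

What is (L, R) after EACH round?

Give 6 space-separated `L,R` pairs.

Answer: 243,186 186,12 12,105 105,134 134,174 174,131

Derivation:
Round 1 (k=37): L=243 R=186
Round 2 (k=44): L=186 R=12
Round 3 (k=17): L=12 R=105
Round 4 (k=11): L=105 R=134
Round 5 (k=32): L=134 R=174
Round 6 (k=25): L=174 R=131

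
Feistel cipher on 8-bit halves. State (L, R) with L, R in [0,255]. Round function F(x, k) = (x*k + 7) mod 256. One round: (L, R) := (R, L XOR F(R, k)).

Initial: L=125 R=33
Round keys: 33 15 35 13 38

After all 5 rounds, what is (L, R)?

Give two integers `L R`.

Round 1 (k=33): L=33 R=53
Round 2 (k=15): L=53 R=3
Round 3 (k=35): L=3 R=69
Round 4 (k=13): L=69 R=139
Round 5 (k=38): L=139 R=236

Answer: 139 236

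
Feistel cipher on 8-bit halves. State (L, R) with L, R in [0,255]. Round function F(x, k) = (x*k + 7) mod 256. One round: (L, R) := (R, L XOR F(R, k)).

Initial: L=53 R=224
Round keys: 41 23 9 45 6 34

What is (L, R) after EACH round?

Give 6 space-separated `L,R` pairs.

Round 1 (k=41): L=224 R=210
Round 2 (k=23): L=210 R=5
Round 3 (k=9): L=5 R=230
Round 4 (k=45): L=230 R=112
Round 5 (k=6): L=112 R=65
Round 6 (k=34): L=65 R=217

Answer: 224,210 210,5 5,230 230,112 112,65 65,217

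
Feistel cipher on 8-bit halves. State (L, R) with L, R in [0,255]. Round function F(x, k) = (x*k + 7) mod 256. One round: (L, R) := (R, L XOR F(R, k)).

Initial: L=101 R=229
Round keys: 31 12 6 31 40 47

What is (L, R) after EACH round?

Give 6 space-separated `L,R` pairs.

Answer: 229,167 167,62 62,220 220,149 149,147 147,145

Derivation:
Round 1 (k=31): L=229 R=167
Round 2 (k=12): L=167 R=62
Round 3 (k=6): L=62 R=220
Round 4 (k=31): L=220 R=149
Round 5 (k=40): L=149 R=147
Round 6 (k=47): L=147 R=145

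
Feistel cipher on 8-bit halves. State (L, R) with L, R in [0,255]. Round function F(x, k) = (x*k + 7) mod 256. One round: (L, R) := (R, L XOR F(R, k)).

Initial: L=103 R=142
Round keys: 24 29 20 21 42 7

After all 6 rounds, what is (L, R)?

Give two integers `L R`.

Answer: 6 230

Derivation:
Round 1 (k=24): L=142 R=48
Round 2 (k=29): L=48 R=249
Round 3 (k=20): L=249 R=75
Round 4 (k=21): L=75 R=215
Round 5 (k=42): L=215 R=6
Round 6 (k=7): L=6 R=230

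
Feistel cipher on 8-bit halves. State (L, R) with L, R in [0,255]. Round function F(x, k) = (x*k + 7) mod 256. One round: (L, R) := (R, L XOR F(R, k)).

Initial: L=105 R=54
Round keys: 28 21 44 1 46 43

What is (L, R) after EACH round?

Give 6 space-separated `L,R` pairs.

Round 1 (k=28): L=54 R=134
Round 2 (k=21): L=134 R=51
Round 3 (k=44): L=51 R=77
Round 4 (k=1): L=77 R=103
Round 5 (k=46): L=103 R=196
Round 6 (k=43): L=196 R=148

Answer: 54,134 134,51 51,77 77,103 103,196 196,148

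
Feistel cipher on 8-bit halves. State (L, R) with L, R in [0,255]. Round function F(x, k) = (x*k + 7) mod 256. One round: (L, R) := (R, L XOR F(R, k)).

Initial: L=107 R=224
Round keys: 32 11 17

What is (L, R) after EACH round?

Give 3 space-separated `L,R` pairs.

Round 1 (k=32): L=224 R=108
Round 2 (k=11): L=108 R=75
Round 3 (k=17): L=75 R=110

Answer: 224,108 108,75 75,110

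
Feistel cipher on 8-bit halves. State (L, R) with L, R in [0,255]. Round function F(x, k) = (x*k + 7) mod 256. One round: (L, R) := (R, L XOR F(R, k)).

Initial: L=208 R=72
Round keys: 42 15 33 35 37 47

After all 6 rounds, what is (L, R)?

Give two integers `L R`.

Round 1 (k=42): L=72 R=7
Round 2 (k=15): L=7 R=56
Round 3 (k=33): L=56 R=56
Round 4 (k=35): L=56 R=151
Round 5 (k=37): L=151 R=226
Round 6 (k=47): L=226 R=18

Answer: 226 18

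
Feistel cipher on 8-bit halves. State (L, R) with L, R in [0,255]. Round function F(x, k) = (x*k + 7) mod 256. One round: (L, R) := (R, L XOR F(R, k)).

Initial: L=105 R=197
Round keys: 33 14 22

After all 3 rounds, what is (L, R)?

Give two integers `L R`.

Round 1 (k=33): L=197 R=5
Round 2 (k=14): L=5 R=136
Round 3 (k=22): L=136 R=178

Answer: 136 178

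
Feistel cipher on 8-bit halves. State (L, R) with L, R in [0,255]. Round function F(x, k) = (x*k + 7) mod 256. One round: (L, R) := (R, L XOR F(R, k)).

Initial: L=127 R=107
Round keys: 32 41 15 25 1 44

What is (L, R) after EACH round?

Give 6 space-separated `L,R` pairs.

Answer: 107,24 24,180 180,139 139,46 46,190 190,129

Derivation:
Round 1 (k=32): L=107 R=24
Round 2 (k=41): L=24 R=180
Round 3 (k=15): L=180 R=139
Round 4 (k=25): L=139 R=46
Round 5 (k=1): L=46 R=190
Round 6 (k=44): L=190 R=129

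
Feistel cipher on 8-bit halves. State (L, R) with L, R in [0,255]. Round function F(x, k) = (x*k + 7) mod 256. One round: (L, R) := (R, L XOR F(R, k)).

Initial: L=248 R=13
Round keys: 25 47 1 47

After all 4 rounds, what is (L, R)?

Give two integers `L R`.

Answer: 145 184

Derivation:
Round 1 (k=25): L=13 R=180
Round 2 (k=47): L=180 R=30
Round 3 (k=1): L=30 R=145
Round 4 (k=47): L=145 R=184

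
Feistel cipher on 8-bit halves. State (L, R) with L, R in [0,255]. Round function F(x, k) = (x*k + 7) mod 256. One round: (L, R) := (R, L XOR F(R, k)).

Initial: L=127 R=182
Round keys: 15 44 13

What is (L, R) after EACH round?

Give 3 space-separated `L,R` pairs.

Round 1 (k=15): L=182 R=206
Round 2 (k=44): L=206 R=217
Round 3 (k=13): L=217 R=194

Answer: 182,206 206,217 217,194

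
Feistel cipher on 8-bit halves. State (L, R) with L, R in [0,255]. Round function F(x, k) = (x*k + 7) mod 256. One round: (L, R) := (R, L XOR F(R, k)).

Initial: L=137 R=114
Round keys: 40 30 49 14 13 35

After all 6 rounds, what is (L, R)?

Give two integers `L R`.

Round 1 (k=40): L=114 R=94
Round 2 (k=30): L=94 R=121
Round 3 (k=49): L=121 R=110
Round 4 (k=14): L=110 R=114
Round 5 (k=13): L=114 R=191
Round 6 (k=35): L=191 R=86

Answer: 191 86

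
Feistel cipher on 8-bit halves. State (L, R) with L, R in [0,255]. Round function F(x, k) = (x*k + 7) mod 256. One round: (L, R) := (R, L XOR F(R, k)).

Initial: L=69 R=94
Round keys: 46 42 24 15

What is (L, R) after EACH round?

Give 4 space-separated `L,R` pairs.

Answer: 94,174 174,205 205,145 145,75

Derivation:
Round 1 (k=46): L=94 R=174
Round 2 (k=42): L=174 R=205
Round 3 (k=24): L=205 R=145
Round 4 (k=15): L=145 R=75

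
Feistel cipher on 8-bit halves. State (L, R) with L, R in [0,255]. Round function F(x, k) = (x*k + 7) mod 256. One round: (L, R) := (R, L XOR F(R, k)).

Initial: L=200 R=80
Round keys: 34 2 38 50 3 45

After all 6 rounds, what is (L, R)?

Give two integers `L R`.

Round 1 (k=34): L=80 R=111
Round 2 (k=2): L=111 R=181
Round 3 (k=38): L=181 R=138
Round 4 (k=50): L=138 R=78
Round 5 (k=3): L=78 R=123
Round 6 (k=45): L=123 R=232

Answer: 123 232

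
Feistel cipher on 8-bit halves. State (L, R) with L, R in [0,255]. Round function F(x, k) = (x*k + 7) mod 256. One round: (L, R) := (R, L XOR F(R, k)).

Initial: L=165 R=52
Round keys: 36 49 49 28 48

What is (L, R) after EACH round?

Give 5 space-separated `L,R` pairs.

Answer: 52,242 242,109 109,22 22,2 2,113

Derivation:
Round 1 (k=36): L=52 R=242
Round 2 (k=49): L=242 R=109
Round 3 (k=49): L=109 R=22
Round 4 (k=28): L=22 R=2
Round 5 (k=48): L=2 R=113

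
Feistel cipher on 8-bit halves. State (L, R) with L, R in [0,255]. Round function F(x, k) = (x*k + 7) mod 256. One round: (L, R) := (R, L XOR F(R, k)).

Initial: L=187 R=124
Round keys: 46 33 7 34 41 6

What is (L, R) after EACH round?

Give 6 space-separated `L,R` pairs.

Answer: 124,244 244,7 7,204 204,24 24,19 19,97

Derivation:
Round 1 (k=46): L=124 R=244
Round 2 (k=33): L=244 R=7
Round 3 (k=7): L=7 R=204
Round 4 (k=34): L=204 R=24
Round 5 (k=41): L=24 R=19
Round 6 (k=6): L=19 R=97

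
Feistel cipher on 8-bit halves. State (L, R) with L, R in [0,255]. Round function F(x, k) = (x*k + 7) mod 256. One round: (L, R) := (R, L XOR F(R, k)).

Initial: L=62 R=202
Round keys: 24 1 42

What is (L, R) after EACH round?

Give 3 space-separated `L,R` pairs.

Answer: 202,201 201,26 26,130

Derivation:
Round 1 (k=24): L=202 R=201
Round 2 (k=1): L=201 R=26
Round 3 (k=42): L=26 R=130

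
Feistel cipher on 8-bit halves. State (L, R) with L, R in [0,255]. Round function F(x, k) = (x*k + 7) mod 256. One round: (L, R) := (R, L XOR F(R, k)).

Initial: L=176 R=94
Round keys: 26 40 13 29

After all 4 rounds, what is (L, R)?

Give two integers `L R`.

Answer: 151 3

Derivation:
Round 1 (k=26): L=94 R=35
Round 2 (k=40): L=35 R=33
Round 3 (k=13): L=33 R=151
Round 4 (k=29): L=151 R=3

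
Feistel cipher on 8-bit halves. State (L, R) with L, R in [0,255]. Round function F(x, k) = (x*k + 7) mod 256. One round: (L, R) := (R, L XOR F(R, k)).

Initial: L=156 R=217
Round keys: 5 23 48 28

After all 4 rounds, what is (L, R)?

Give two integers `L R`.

Round 1 (k=5): L=217 R=216
Round 2 (k=23): L=216 R=182
Round 3 (k=48): L=182 R=255
Round 4 (k=28): L=255 R=93

Answer: 255 93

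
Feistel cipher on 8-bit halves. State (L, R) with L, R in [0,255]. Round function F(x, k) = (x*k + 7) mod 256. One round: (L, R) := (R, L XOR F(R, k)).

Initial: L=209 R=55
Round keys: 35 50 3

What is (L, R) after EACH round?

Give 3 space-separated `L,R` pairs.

Round 1 (k=35): L=55 R=93
Round 2 (k=50): L=93 R=6
Round 3 (k=3): L=6 R=68

Answer: 55,93 93,6 6,68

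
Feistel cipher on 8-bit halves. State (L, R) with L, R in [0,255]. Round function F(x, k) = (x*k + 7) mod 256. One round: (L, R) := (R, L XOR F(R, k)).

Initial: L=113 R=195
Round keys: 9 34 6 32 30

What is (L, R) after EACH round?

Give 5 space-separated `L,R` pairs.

Round 1 (k=9): L=195 R=147
Round 2 (k=34): L=147 R=78
Round 3 (k=6): L=78 R=72
Round 4 (k=32): L=72 R=73
Round 5 (k=30): L=73 R=221

Answer: 195,147 147,78 78,72 72,73 73,221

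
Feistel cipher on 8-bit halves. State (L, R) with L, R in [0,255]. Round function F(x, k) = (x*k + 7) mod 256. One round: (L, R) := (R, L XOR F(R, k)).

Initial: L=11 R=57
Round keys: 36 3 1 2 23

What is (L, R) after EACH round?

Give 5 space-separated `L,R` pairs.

Round 1 (k=36): L=57 R=0
Round 2 (k=3): L=0 R=62
Round 3 (k=1): L=62 R=69
Round 4 (k=2): L=69 R=175
Round 5 (k=23): L=175 R=133

Answer: 57,0 0,62 62,69 69,175 175,133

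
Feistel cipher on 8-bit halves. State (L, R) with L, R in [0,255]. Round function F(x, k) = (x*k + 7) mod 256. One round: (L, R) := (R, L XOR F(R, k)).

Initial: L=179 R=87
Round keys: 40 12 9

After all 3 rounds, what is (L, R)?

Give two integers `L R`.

Round 1 (k=40): L=87 R=44
Round 2 (k=12): L=44 R=64
Round 3 (k=9): L=64 R=107

Answer: 64 107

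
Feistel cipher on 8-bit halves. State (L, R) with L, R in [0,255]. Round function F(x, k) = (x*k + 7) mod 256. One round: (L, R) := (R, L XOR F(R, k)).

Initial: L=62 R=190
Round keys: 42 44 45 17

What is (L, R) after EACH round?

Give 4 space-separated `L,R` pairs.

Round 1 (k=42): L=190 R=13
Round 2 (k=44): L=13 R=253
Round 3 (k=45): L=253 R=141
Round 4 (k=17): L=141 R=153

Answer: 190,13 13,253 253,141 141,153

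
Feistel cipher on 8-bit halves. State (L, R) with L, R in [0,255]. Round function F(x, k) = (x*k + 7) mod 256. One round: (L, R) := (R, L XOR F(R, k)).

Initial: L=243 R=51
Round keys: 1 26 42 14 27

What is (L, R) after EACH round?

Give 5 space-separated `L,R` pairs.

Round 1 (k=1): L=51 R=201
Round 2 (k=26): L=201 R=66
Round 3 (k=42): L=66 R=18
Round 4 (k=14): L=18 R=65
Round 5 (k=27): L=65 R=240

Answer: 51,201 201,66 66,18 18,65 65,240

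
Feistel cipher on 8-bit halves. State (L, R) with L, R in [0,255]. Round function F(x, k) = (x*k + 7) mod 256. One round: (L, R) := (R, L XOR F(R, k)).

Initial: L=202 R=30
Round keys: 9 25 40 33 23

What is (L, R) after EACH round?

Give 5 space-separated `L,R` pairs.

Answer: 30,223 223,208 208,88 88,143 143,184

Derivation:
Round 1 (k=9): L=30 R=223
Round 2 (k=25): L=223 R=208
Round 3 (k=40): L=208 R=88
Round 4 (k=33): L=88 R=143
Round 5 (k=23): L=143 R=184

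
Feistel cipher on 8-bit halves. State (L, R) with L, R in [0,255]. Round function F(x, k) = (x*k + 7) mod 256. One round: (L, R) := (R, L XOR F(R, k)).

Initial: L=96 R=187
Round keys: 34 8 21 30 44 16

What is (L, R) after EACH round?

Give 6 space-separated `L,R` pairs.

Answer: 187,189 189,84 84,86 86,79 79,205 205,152

Derivation:
Round 1 (k=34): L=187 R=189
Round 2 (k=8): L=189 R=84
Round 3 (k=21): L=84 R=86
Round 4 (k=30): L=86 R=79
Round 5 (k=44): L=79 R=205
Round 6 (k=16): L=205 R=152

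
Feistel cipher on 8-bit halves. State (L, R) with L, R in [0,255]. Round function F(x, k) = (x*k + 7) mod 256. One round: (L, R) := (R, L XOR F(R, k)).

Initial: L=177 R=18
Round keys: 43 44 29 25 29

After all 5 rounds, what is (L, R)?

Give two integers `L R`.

Round 1 (k=43): L=18 R=188
Round 2 (k=44): L=188 R=69
Round 3 (k=29): L=69 R=100
Round 4 (k=25): L=100 R=142
Round 5 (k=29): L=142 R=121

Answer: 142 121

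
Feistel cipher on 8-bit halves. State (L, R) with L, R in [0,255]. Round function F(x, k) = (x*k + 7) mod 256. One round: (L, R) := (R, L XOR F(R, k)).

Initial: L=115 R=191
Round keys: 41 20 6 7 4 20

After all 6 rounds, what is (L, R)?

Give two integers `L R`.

Answer: 25 10

Derivation:
Round 1 (k=41): L=191 R=237
Round 2 (k=20): L=237 R=52
Round 3 (k=6): L=52 R=210
Round 4 (k=7): L=210 R=241
Round 5 (k=4): L=241 R=25
Round 6 (k=20): L=25 R=10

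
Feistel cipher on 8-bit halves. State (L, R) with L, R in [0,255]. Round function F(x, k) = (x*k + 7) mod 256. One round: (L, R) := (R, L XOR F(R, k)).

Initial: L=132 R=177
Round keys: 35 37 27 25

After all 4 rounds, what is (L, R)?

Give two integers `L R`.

Answer: 53 248

Derivation:
Round 1 (k=35): L=177 R=190
Round 2 (k=37): L=190 R=204
Round 3 (k=27): L=204 R=53
Round 4 (k=25): L=53 R=248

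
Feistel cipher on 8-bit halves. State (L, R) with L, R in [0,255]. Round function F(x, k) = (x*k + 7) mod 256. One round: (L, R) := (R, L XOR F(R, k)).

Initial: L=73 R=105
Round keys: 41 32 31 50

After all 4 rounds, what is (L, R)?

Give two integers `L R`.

Round 1 (k=41): L=105 R=145
Round 2 (k=32): L=145 R=78
Round 3 (k=31): L=78 R=232
Round 4 (k=50): L=232 R=25

Answer: 232 25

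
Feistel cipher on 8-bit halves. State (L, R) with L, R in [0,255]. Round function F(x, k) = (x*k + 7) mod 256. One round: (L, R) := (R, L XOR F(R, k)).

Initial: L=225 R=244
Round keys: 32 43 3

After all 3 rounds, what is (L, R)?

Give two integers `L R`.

Answer: 221 248

Derivation:
Round 1 (k=32): L=244 R=102
Round 2 (k=43): L=102 R=221
Round 3 (k=3): L=221 R=248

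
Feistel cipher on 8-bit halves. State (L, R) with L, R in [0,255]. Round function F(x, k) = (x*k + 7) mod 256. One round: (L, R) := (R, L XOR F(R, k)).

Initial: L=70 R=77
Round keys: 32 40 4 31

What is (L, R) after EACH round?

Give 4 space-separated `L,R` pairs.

Answer: 77,225 225,98 98,110 110,59

Derivation:
Round 1 (k=32): L=77 R=225
Round 2 (k=40): L=225 R=98
Round 3 (k=4): L=98 R=110
Round 4 (k=31): L=110 R=59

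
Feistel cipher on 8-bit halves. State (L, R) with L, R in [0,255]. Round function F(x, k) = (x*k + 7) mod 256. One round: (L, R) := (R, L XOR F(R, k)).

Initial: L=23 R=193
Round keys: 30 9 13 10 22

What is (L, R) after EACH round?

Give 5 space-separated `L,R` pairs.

Answer: 193,178 178,136 136,93 93,33 33,128

Derivation:
Round 1 (k=30): L=193 R=178
Round 2 (k=9): L=178 R=136
Round 3 (k=13): L=136 R=93
Round 4 (k=10): L=93 R=33
Round 5 (k=22): L=33 R=128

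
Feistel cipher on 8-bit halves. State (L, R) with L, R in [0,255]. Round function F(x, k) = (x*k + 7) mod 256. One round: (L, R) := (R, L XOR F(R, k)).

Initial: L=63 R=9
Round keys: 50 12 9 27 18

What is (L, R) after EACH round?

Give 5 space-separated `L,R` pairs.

Answer: 9,246 246,134 134,75 75,118 118,24

Derivation:
Round 1 (k=50): L=9 R=246
Round 2 (k=12): L=246 R=134
Round 3 (k=9): L=134 R=75
Round 4 (k=27): L=75 R=118
Round 5 (k=18): L=118 R=24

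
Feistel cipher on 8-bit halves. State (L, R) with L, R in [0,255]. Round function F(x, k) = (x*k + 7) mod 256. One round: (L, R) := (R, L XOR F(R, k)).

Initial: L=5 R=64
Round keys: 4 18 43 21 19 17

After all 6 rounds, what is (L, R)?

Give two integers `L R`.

Round 1 (k=4): L=64 R=2
Round 2 (k=18): L=2 R=107
Round 3 (k=43): L=107 R=2
Round 4 (k=21): L=2 R=90
Round 5 (k=19): L=90 R=183
Round 6 (k=17): L=183 R=116

Answer: 183 116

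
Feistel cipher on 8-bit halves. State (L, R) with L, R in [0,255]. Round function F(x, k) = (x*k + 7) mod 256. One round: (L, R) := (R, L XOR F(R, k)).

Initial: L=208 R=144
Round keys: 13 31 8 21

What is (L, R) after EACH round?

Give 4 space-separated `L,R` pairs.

Answer: 144,135 135,240 240,0 0,247

Derivation:
Round 1 (k=13): L=144 R=135
Round 2 (k=31): L=135 R=240
Round 3 (k=8): L=240 R=0
Round 4 (k=21): L=0 R=247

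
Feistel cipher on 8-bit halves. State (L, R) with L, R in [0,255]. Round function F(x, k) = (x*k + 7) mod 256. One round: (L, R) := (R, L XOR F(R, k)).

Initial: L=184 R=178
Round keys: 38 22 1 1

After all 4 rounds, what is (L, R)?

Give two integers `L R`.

Round 1 (k=38): L=178 R=203
Round 2 (k=22): L=203 R=203
Round 3 (k=1): L=203 R=25
Round 4 (k=1): L=25 R=235

Answer: 25 235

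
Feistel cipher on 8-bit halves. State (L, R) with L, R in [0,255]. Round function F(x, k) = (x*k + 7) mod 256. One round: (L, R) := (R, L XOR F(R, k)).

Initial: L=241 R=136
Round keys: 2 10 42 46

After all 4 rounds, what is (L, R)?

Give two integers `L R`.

Round 1 (k=2): L=136 R=230
Round 2 (k=10): L=230 R=139
Round 3 (k=42): L=139 R=51
Round 4 (k=46): L=51 R=186

Answer: 51 186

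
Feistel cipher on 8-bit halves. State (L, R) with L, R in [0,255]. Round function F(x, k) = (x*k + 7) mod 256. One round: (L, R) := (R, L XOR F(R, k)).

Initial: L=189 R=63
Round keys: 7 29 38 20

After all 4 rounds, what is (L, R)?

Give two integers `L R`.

Round 1 (k=7): L=63 R=125
Round 2 (k=29): L=125 R=15
Round 3 (k=38): L=15 R=60
Round 4 (k=20): L=60 R=184

Answer: 60 184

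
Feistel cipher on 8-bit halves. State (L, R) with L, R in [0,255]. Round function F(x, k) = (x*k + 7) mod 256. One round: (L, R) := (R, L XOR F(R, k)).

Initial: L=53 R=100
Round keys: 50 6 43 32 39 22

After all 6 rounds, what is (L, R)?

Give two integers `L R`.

Answer: 201 141

Derivation:
Round 1 (k=50): L=100 R=186
Round 2 (k=6): L=186 R=7
Round 3 (k=43): L=7 R=142
Round 4 (k=32): L=142 R=192
Round 5 (k=39): L=192 R=201
Round 6 (k=22): L=201 R=141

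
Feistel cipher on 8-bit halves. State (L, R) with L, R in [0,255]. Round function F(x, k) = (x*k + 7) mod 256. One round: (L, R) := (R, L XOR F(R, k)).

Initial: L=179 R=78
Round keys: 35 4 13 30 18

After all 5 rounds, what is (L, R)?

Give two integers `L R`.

Round 1 (k=35): L=78 R=2
Round 2 (k=4): L=2 R=65
Round 3 (k=13): L=65 R=86
Round 4 (k=30): L=86 R=90
Round 5 (k=18): L=90 R=13

Answer: 90 13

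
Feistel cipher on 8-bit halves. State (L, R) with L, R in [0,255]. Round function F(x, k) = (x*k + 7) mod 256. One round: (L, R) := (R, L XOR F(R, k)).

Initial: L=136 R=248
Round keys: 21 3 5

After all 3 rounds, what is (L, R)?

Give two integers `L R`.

Answer: 116 156

Derivation:
Round 1 (k=21): L=248 R=215
Round 2 (k=3): L=215 R=116
Round 3 (k=5): L=116 R=156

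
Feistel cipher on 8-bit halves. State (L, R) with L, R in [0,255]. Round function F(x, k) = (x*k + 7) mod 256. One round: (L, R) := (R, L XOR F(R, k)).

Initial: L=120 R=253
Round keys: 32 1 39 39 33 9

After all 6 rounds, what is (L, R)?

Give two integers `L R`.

Answer: 189 243

Derivation:
Round 1 (k=32): L=253 R=223
Round 2 (k=1): L=223 R=27
Round 3 (k=39): L=27 R=251
Round 4 (k=39): L=251 R=95
Round 5 (k=33): L=95 R=189
Round 6 (k=9): L=189 R=243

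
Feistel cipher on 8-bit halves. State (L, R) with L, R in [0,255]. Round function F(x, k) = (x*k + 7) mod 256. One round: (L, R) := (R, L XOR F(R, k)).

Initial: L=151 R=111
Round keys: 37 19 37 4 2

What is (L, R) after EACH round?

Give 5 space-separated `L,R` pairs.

Answer: 111,133 133,137 137,81 81,194 194,218

Derivation:
Round 1 (k=37): L=111 R=133
Round 2 (k=19): L=133 R=137
Round 3 (k=37): L=137 R=81
Round 4 (k=4): L=81 R=194
Round 5 (k=2): L=194 R=218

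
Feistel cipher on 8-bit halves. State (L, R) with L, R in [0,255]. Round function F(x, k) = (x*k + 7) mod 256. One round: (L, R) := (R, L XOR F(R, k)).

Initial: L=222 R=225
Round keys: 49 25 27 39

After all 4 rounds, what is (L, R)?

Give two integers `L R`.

Answer: 29 206

Derivation:
Round 1 (k=49): L=225 R=198
Round 2 (k=25): L=198 R=188
Round 3 (k=27): L=188 R=29
Round 4 (k=39): L=29 R=206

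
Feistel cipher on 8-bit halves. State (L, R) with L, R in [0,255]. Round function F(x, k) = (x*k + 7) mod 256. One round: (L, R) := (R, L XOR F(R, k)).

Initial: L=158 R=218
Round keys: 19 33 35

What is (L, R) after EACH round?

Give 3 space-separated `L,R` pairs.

Round 1 (k=19): L=218 R=171
Round 2 (k=33): L=171 R=200
Round 3 (k=35): L=200 R=244

Answer: 218,171 171,200 200,244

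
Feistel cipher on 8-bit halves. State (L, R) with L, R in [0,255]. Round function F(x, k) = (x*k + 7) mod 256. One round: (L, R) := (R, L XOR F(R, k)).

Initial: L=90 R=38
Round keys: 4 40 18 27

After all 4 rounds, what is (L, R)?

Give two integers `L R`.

Round 1 (k=4): L=38 R=197
Round 2 (k=40): L=197 R=233
Round 3 (k=18): L=233 R=172
Round 4 (k=27): L=172 R=194

Answer: 172 194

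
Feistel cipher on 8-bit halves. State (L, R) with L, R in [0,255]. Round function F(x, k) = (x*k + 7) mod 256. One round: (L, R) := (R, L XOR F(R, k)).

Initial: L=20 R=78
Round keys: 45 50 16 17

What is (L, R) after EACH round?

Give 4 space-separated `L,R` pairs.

Answer: 78,169 169,71 71,222 222,130

Derivation:
Round 1 (k=45): L=78 R=169
Round 2 (k=50): L=169 R=71
Round 3 (k=16): L=71 R=222
Round 4 (k=17): L=222 R=130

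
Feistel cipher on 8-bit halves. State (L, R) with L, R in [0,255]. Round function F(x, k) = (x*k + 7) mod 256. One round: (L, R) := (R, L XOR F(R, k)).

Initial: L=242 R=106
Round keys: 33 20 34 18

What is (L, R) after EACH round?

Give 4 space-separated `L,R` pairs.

Answer: 106,67 67,41 41,58 58,50

Derivation:
Round 1 (k=33): L=106 R=67
Round 2 (k=20): L=67 R=41
Round 3 (k=34): L=41 R=58
Round 4 (k=18): L=58 R=50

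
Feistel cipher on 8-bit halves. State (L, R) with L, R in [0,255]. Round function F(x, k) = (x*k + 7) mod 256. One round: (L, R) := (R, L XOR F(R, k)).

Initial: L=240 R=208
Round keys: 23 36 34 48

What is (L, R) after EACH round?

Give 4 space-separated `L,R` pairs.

Round 1 (k=23): L=208 R=71
Round 2 (k=36): L=71 R=211
Round 3 (k=34): L=211 R=74
Round 4 (k=48): L=74 R=52

Answer: 208,71 71,211 211,74 74,52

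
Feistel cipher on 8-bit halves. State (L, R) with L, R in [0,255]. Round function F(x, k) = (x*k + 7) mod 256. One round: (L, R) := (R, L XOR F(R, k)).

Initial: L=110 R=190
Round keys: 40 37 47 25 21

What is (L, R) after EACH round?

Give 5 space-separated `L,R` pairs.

Round 1 (k=40): L=190 R=217
Round 2 (k=37): L=217 R=218
Round 3 (k=47): L=218 R=212
Round 4 (k=25): L=212 R=97
Round 5 (k=21): L=97 R=40

Answer: 190,217 217,218 218,212 212,97 97,40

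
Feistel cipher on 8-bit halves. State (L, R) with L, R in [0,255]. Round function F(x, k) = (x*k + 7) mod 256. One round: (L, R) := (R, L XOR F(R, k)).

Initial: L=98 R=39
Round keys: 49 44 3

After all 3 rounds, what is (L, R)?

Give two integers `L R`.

Round 1 (k=49): L=39 R=28
Round 2 (k=44): L=28 R=240
Round 3 (k=3): L=240 R=203

Answer: 240 203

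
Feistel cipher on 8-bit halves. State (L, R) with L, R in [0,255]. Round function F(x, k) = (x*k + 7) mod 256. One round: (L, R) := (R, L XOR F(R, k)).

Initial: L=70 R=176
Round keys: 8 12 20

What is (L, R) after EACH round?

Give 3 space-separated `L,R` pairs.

Answer: 176,193 193,163 163,2

Derivation:
Round 1 (k=8): L=176 R=193
Round 2 (k=12): L=193 R=163
Round 3 (k=20): L=163 R=2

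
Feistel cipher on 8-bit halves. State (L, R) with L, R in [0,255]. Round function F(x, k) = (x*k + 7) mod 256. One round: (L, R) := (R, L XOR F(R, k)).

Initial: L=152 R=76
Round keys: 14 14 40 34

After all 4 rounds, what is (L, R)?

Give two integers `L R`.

Answer: 120 178

Derivation:
Round 1 (k=14): L=76 R=183
Round 2 (k=14): L=183 R=69
Round 3 (k=40): L=69 R=120
Round 4 (k=34): L=120 R=178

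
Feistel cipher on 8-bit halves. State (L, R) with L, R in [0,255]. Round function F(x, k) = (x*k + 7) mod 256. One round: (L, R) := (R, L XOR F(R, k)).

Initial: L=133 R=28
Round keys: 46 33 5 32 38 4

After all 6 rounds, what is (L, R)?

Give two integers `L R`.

Answer: 1 129

Derivation:
Round 1 (k=46): L=28 R=138
Round 2 (k=33): L=138 R=205
Round 3 (k=5): L=205 R=130
Round 4 (k=32): L=130 R=138
Round 5 (k=38): L=138 R=1
Round 6 (k=4): L=1 R=129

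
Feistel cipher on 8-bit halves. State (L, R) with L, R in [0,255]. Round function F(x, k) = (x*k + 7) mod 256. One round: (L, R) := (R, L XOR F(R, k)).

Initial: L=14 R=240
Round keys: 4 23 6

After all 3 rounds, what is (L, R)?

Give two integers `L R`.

Answer: 230 162

Derivation:
Round 1 (k=4): L=240 R=201
Round 2 (k=23): L=201 R=230
Round 3 (k=6): L=230 R=162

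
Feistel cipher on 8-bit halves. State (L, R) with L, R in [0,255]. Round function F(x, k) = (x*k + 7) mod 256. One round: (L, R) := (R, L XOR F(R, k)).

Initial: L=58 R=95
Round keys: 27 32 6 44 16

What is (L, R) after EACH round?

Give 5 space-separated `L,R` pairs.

Answer: 95,54 54,152 152,161 161,43 43,22

Derivation:
Round 1 (k=27): L=95 R=54
Round 2 (k=32): L=54 R=152
Round 3 (k=6): L=152 R=161
Round 4 (k=44): L=161 R=43
Round 5 (k=16): L=43 R=22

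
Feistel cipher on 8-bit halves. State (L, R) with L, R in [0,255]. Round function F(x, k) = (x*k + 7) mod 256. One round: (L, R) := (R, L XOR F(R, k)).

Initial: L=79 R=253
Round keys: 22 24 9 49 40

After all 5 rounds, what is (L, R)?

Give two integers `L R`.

Round 1 (k=22): L=253 R=138
Round 2 (k=24): L=138 R=10
Round 3 (k=9): L=10 R=235
Round 4 (k=49): L=235 R=8
Round 5 (k=40): L=8 R=172

Answer: 8 172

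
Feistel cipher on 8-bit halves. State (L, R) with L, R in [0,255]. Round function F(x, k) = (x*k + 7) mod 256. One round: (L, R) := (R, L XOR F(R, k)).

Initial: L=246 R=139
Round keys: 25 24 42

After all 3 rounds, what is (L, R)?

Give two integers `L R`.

Round 1 (k=25): L=139 R=108
Round 2 (k=24): L=108 R=172
Round 3 (k=42): L=172 R=83

Answer: 172 83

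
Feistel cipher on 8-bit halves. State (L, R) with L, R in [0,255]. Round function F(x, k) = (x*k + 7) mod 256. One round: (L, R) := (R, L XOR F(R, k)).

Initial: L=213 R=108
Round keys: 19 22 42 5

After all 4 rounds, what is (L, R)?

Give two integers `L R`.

Answer: 83 209

Derivation:
Round 1 (k=19): L=108 R=222
Round 2 (k=22): L=222 R=119
Round 3 (k=42): L=119 R=83
Round 4 (k=5): L=83 R=209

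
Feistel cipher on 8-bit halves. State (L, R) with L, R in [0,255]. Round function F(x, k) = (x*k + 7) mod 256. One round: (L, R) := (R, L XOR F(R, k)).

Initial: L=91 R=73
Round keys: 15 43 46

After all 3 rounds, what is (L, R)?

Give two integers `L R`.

Answer: 199 220

Derivation:
Round 1 (k=15): L=73 R=21
Round 2 (k=43): L=21 R=199
Round 3 (k=46): L=199 R=220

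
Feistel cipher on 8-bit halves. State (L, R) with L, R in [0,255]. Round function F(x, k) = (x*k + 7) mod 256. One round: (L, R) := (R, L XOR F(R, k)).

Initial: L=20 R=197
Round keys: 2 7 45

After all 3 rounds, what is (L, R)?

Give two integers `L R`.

Answer: 111 15

Derivation:
Round 1 (k=2): L=197 R=133
Round 2 (k=7): L=133 R=111
Round 3 (k=45): L=111 R=15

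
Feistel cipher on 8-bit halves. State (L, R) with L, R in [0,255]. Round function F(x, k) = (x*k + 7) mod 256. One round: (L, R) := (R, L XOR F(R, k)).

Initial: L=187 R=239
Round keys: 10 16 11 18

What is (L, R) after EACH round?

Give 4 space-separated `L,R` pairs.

Answer: 239,230 230,136 136,57 57,129

Derivation:
Round 1 (k=10): L=239 R=230
Round 2 (k=16): L=230 R=136
Round 3 (k=11): L=136 R=57
Round 4 (k=18): L=57 R=129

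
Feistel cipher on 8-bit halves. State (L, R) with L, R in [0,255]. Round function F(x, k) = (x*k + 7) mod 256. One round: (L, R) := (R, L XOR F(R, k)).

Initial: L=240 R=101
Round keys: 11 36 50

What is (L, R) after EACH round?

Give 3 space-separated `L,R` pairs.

Round 1 (k=11): L=101 R=174
Round 2 (k=36): L=174 R=26
Round 3 (k=50): L=26 R=181

Answer: 101,174 174,26 26,181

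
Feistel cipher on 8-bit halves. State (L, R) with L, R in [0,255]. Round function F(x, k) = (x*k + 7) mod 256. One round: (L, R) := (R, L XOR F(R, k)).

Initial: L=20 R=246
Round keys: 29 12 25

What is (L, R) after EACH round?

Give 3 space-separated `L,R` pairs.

Round 1 (k=29): L=246 R=241
Round 2 (k=12): L=241 R=165
Round 3 (k=25): L=165 R=213

Answer: 246,241 241,165 165,213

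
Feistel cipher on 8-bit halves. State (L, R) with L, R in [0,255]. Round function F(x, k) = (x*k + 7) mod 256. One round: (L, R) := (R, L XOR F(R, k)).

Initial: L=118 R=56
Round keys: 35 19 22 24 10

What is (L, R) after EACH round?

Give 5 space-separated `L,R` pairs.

Answer: 56,217 217,26 26,154 154,109 109,211

Derivation:
Round 1 (k=35): L=56 R=217
Round 2 (k=19): L=217 R=26
Round 3 (k=22): L=26 R=154
Round 4 (k=24): L=154 R=109
Round 5 (k=10): L=109 R=211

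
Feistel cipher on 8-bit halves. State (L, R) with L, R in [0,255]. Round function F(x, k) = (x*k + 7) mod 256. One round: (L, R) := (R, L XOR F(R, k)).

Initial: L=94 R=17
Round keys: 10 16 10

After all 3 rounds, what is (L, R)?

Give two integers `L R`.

Round 1 (k=10): L=17 R=239
Round 2 (k=16): L=239 R=230
Round 3 (k=10): L=230 R=236

Answer: 230 236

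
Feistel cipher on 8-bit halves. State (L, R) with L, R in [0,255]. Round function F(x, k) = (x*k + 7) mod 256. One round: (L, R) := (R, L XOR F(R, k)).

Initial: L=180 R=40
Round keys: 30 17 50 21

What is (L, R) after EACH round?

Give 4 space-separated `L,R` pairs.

Round 1 (k=30): L=40 R=3
Round 2 (k=17): L=3 R=18
Round 3 (k=50): L=18 R=136
Round 4 (k=21): L=136 R=61

Answer: 40,3 3,18 18,136 136,61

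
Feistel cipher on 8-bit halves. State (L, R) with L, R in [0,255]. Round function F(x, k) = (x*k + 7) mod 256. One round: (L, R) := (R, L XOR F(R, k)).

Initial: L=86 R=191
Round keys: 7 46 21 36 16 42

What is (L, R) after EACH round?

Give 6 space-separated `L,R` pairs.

Answer: 191,22 22,68 68,141 141,159 159,122 122,148

Derivation:
Round 1 (k=7): L=191 R=22
Round 2 (k=46): L=22 R=68
Round 3 (k=21): L=68 R=141
Round 4 (k=36): L=141 R=159
Round 5 (k=16): L=159 R=122
Round 6 (k=42): L=122 R=148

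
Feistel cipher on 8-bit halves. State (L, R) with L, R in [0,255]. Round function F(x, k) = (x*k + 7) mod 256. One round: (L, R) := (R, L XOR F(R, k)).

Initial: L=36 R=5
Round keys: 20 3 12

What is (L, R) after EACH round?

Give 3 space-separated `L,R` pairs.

Answer: 5,79 79,241 241,28

Derivation:
Round 1 (k=20): L=5 R=79
Round 2 (k=3): L=79 R=241
Round 3 (k=12): L=241 R=28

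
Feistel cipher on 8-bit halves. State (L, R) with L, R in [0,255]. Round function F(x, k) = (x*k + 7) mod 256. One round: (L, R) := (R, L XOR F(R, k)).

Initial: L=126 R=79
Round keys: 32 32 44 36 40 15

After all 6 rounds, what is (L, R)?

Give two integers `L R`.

Round 1 (k=32): L=79 R=153
Round 2 (k=32): L=153 R=104
Round 3 (k=44): L=104 R=126
Round 4 (k=36): L=126 R=215
Round 5 (k=40): L=215 R=225
Round 6 (k=15): L=225 R=225

Answer: 225 225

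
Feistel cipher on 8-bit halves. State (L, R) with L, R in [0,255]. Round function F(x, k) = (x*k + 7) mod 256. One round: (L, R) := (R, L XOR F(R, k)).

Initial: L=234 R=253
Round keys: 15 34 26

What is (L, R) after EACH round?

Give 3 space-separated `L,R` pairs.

Answer: 253,48 48,154 154,155

Derivation:
Round 1 (k=15): L=253 R=48
Round 2 (k=34): L=48 R=154
Round 3 (k=26): L=154 R=155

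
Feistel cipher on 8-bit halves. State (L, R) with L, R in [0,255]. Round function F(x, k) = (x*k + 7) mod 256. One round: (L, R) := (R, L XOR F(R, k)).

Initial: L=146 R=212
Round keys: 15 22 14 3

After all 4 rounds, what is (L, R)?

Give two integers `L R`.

Round 1 (k=15): L=212 R=225
Round 2 (k=22): L=225 R=137
Round 3 (k=14): L=137 R=100
Round 4 (k=3): L=100 R=186

Answer: 100 186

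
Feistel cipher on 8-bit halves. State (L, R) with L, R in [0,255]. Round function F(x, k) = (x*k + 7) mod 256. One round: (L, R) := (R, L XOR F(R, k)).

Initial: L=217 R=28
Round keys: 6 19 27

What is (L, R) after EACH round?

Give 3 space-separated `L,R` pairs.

Round 1 (k=6): L=28 R=118
Round 2 (k=19): L=118 R=213
Round 3 (k=27): L=213 R=8

Answer: 28,118 118,213 213,8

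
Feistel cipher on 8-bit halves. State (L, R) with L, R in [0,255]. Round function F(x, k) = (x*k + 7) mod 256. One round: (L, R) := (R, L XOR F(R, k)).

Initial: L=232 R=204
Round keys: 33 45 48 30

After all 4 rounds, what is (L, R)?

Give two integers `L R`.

Round 1 (k=33): L=204 R=187
Round 2 (k=45): L=187 R=42
Round 3 (k=48): L=42 R=92
Round 4 (k=30): L=92 R=229

Answer: 92 229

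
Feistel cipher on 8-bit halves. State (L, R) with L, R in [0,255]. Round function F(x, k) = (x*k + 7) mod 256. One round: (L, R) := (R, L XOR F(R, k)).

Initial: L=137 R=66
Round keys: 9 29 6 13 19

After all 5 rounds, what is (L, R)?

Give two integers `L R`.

Round 1 (k=9): L=66 R=208
Round 2 (k=29): L=208 R=213
Round 3 (k=6): L=213 R=213
Round 4 (k=13): L=213 R=13
Round 5 (k=19): L=13 R=43

Answer: 13 43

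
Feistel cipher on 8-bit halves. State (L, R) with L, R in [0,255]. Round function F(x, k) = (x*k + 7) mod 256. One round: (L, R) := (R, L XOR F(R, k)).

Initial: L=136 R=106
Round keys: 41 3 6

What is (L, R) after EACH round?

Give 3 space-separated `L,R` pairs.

Round 1 (k=41): L=106 R=137
Round 2 (k=3): L=137 R=200
Round 3 (k=6): L=200 R=62

Answer: 106,137 137,200 200,62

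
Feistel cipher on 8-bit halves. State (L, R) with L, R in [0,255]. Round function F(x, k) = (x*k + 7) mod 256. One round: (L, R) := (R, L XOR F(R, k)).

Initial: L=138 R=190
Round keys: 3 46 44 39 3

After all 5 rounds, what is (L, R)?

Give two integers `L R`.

Round 1 (k=3): L=190 R=203
Round 2 (k=46): L=203 R=63
Round 3 (k=44): L=63 R=16
Round 4 (k=39): L=16 R=72
Round 5 (k=3): L=72 R=207

Answer: 72 207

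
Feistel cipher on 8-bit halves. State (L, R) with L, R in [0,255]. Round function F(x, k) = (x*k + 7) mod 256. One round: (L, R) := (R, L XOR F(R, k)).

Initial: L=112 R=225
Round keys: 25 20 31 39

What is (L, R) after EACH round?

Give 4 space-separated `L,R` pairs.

Answer: 225,112 112,38 38,209 209,248

Derivation:
Round 1 (k=25): L=225 R=112
Round 2 (k=20): L=112 R=38
Round 3 (k=31): L=38 R=209
Round 4 (k=39): L=209 R=248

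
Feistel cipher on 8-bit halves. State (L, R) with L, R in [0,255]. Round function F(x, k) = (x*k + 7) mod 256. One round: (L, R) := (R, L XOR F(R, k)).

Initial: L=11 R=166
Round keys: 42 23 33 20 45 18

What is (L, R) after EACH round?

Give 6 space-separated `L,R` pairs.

Round 1 (k=42): L=166 R=72
Round 2 (k=23): L=72 R=217
Round 3 (k=33): L=217 R=72
Round 4 (k=20): L=72 R=126
Round 5 (k=45): L=126 R=101
Round 6 (k=18): L=101 R=95

Answer: 166,72 72,217 217,72 72,126 126,101 101,95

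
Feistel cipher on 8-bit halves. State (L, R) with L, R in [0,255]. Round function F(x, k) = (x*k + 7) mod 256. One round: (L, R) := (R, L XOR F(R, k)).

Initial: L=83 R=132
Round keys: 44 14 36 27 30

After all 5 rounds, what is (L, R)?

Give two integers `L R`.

Round 1 (k=44): L=132 R=228
Round 2 (k=14): L=228 R=251
Round 3 (k=36): L=251 R=183
Round 4 (k=27): L=183 R=175
Round 5 (k=30): L=175 R=62

Answer: 175 62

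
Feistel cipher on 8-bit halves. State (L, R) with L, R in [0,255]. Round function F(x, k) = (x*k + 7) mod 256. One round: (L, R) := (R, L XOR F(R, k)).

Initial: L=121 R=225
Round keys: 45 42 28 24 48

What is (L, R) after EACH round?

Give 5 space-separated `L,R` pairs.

Round 1 (k=45): L=225 R=237
Round 2 (k=42): L=237 R=8
Round 3 (k=28): L=8 R=10
Round 4 (k=24): L=10 R=255
Round 5 (k=48): L=255 R=221

Answer: 225,237 237,8 8,10 10,255 255,221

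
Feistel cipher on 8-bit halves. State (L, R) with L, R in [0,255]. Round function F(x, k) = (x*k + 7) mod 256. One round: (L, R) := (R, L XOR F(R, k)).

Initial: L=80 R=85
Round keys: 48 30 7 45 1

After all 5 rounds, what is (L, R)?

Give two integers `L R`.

Round 1 (k=48): L=85 R=167
Round 2 (k=30): L=167 R=204
Round 3 (k=7): L=204 R=60
Round 4 (k=45): L=60 R=95
Round 5 (k=1): L=95 R=90

Answer: 95 90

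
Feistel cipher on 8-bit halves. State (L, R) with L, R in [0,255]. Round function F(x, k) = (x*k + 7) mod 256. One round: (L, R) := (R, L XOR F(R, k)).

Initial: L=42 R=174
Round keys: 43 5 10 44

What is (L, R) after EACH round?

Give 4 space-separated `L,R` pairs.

Answer: 174,107 107,176 176,140 140,167

Derivation:
Round 1 (k=43): L=174 R=107
Round 2 (k=5): L=107 R=176
Round 3 (k=10): L=176 R=140
Round 4 (k=44): L=140 R=167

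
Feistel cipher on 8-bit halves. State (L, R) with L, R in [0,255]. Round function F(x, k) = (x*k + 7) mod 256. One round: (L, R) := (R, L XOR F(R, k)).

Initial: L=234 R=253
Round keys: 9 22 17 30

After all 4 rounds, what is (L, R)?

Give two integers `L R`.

Answer: 219 199

Derivation:
Round 1 (k=9): L=253 R=6
Round 2 (k=22): L=6 R=118
Round 3 (k=17): L=118 R=219
Round 4 (k=30): L=219 R=199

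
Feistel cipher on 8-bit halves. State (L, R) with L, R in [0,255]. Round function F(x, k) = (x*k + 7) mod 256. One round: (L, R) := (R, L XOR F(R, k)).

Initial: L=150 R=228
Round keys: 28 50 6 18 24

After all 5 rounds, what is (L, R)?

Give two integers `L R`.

Answer: 242 99

Derivation:
Round 1 (k=28): L=228 R=97
Round 2 (k=50): L=97 R=29
Round 3 (k=6): L=29 R=212
Round 4 (k=18): L=212 R=242
Round 5 (k=24): L=242 R=99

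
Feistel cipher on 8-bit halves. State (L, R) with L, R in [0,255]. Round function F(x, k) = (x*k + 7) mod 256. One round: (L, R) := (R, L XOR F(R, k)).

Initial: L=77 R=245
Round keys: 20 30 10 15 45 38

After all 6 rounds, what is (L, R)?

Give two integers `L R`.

Round 1 (k=20): L=245 R=102
Round 2 (k=30): L=102 R=14
Round 3 (k=10): L=14 R=245
Round 4 (k=15): L=245 R=108
Round 5 (k=45): L=108 R=246
Round 6 (k=38): L=246 R=231

Answer: 246 231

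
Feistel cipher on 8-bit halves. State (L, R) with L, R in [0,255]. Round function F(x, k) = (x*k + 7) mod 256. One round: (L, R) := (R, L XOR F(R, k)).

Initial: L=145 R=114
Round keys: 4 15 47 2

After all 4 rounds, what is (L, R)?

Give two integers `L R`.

Answer: 66 112

Derivation:
Round 1 (k=4): L=114 R=94
Round 2 (k=15): L=94 R=251
Round 3 (k=47): L=251 R=66
Round 4 (k=2): L=66 R=112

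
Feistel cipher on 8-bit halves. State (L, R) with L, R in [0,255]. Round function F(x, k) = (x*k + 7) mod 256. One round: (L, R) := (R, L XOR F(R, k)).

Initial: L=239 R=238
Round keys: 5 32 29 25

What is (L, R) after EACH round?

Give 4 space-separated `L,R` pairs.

Answer: 238,66 66,169 169,110 110,108

Derivation:
Round 1 (k=5): L=238 R=66
Round 2 (k=32): L=66 R=169
Round 3 (k=29): L=169 R=110
Round 4 (k=25): L=110 R=108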